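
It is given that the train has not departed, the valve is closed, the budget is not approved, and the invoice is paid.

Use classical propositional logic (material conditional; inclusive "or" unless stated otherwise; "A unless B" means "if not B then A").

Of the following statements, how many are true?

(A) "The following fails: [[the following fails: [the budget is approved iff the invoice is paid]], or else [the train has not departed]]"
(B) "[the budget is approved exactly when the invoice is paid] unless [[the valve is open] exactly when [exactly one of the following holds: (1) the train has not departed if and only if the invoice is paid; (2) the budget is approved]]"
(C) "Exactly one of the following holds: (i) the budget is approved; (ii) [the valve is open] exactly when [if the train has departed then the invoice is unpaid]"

Let S = "the budget is approved" (False), Q = "the invoice is paid" (True), W = "the train has departed" (False), L = "the valve is open" (False).

(A): Formalization: not (not (S iff Q) or not W)

S iff Q = False iff True = False
not (S iff Q) = not False = True
not W = not False = True
not (S iff Q) or not W = True or True = True
not (not (S iff Q) or not W) = not True = False
Hence (A) is false.

(B): Formalization: (S iff Q) or (L iff ((not W iff Q) xor S))

S iff Q = False iff True = False
not W = not False = True
not W iff Q = True iff True = True
(not W iff Q) xor S = True xor False = True
L iff ((not W iff Q) xor S) = False iff True = False
(S iff Q) or (L iff ((not W iff Q) xor S)) = False or False = False
Thus (B) is false.

(C): Formalization: S xor (L iff (W -> not Q))

not Q = not True = False
W -> not Q = False -> False = True
L iff (W -> not Q) = False iff True = False
S xor (L iff (W -> not Q)) = False xor False = False
So (C) is false.

Count: 0.

0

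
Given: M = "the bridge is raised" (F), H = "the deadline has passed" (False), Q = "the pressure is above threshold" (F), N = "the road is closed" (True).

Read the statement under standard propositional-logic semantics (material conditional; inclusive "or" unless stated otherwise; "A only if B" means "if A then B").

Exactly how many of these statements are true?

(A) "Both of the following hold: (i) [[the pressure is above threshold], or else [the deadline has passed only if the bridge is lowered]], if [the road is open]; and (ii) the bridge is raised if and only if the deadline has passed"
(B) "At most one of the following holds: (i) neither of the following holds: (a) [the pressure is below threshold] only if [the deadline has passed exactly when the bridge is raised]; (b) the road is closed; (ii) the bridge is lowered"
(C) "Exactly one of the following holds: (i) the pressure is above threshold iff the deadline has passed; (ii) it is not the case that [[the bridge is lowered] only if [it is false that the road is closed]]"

2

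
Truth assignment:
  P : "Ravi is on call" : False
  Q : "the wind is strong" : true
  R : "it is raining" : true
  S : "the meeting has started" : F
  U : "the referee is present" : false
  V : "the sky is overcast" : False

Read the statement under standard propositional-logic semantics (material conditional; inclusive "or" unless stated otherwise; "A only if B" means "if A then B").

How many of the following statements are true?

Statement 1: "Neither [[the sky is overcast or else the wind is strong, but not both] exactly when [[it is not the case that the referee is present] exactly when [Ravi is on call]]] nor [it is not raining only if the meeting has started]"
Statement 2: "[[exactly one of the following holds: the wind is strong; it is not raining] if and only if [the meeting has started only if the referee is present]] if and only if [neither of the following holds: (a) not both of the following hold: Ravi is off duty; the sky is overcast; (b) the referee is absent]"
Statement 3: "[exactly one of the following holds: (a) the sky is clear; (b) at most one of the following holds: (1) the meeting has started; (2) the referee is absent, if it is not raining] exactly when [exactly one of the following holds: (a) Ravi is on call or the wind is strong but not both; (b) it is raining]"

Statement 1: This is ((V xor Q) iff (not U iff P)) nor (not R -> S).

V xor Q = False xor True = True
not U = not False = True
not U iff P = True iff False = False
(V xor Q) iff (not U iff P) = True iff False = False
not R = not True = False
not R -> S = False -> False = True
((V xor Q) iff (not U iff P)) nor (not R -> S) = False nor True = False
Thus Statement 1 is false.

Statement 2: Formalization: ((Q xor not R) iff (S -> U)) iff ((not P nand V) nor not U)

not R = not True = False
Q xor not R = True xor False = True
S -> U = False -> False = True
(Q xor not R) iff (S -> U) = True iff True = True
not P = not False = True
not P nand V = True nand False = True
not U = not False = True
(not P nand V) nor not U = True nor True = False
((Q xor not R) iff (S -> U)) iff ((not P nand V) nor not U) = True iff False = False
Thus Statement 2 is false.

Statement 3: This is (not V xor (S nand (not R -> not U))) iff ((P xor Q) xor R).

not V = not False = True
not R = not True = False
not U = not False = True
not R -> not U = False -> True = True
S nand (not R -> not U) = False nand True = True
not V xor (S nand (not R -> not U)) = True xor True = False
P xor Q = False xor True = True
(P xor Q) xor R = True xor True = False
(not V xor (S nand (not R -> not U))) iff ((P xor Q) xor R) = False iff False = True
So Statement 3 is true.

1 of the 3 statements is true.

1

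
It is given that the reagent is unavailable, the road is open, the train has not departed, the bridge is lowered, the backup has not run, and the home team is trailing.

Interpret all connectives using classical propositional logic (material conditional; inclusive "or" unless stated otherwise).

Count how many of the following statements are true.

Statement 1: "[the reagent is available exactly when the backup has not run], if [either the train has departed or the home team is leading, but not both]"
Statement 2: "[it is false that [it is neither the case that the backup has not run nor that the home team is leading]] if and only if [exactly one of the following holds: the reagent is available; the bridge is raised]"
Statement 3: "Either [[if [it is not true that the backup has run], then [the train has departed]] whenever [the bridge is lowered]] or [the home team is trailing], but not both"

2

Let D = "the train has departed" (F), H = "the home team is leading" (F), N = "the reagent is available" (F), Q = "the backup has run" (F), V = "the bridge is raised" (F).

Statement 1: Formalization: (D ⊕ H) → (N ↔ ¬Q)

D ⊕ H = F ⊕ F = F
¬Q = ¬F = T
N ↔ ¬Q = F ↔ T = F
(D ⊕ H) → (N ↔ ¬Q) = F → F = T
Hence Statement 1 is true.

Statement 2: This is ¬(¬Q ↓ H) ↔ (N ⊕ V).

¬Q = ¬F = T
¬Q ↓ H = T ↓ F = F
¬(¬Q ↓ H) = ¬F = T
N ⊕ V = F ⊕ F = F
¬(¬Q ↓ H) ↔ (N ⊕ V) = T ↔ F = F
Thus Statement 2 is false.

Statement 3: In symbols: (¬V → (¬Q → D)) ⊕ ¬H

¬V = ¬F = T
¬Q = ¬F = T
¬Q → D = T → F = F
¬V → (¬Q → D) = T → F = F
¬H = ¬F = T
(¬V → (¬Q → D)) ⊕ ¬H = F ⊕ T = T
Thus Statement 3 is true.

2 of the 3 statements are true (Statement 1, Statement 3).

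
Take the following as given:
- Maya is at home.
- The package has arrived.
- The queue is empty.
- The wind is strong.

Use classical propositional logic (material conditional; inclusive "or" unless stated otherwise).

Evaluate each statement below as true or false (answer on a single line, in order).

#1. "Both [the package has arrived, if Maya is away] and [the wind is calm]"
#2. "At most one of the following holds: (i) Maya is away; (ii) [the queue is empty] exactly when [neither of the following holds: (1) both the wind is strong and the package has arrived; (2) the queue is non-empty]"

Let P = "Maya is at home" (T), Q = "the package has arrived" (T), S = "the wind is strong" (T), R = "the queue is empty" (T).

#1: This is (¬P → Q) ∧ ¬S.

¬P = ¬T = F
¬P → Q = F → T = T
¬S = ¬T = F
(¬P → Q) ∧ ¬S = T ∧ F = F
So #1 is false.

#2: This is ¬P ↑ (R ↔ ((S ∧ Q) ↓ ¬R)).

¬P = ¬T = F
S ∧ Q = T ∧ T = T
¬R = ¬T = F
(S ∧ Q) ↓ ¬R = T ↓ F = F
R ↔ ((S ∧ Q) ↓ ¬R) = T ↔ F = F
¬P ↑ (R ↔ ((S ∧ Q) ↓ ¬R)) = F ↑ F = T
Hence #2 is true.

#1 F / #2 T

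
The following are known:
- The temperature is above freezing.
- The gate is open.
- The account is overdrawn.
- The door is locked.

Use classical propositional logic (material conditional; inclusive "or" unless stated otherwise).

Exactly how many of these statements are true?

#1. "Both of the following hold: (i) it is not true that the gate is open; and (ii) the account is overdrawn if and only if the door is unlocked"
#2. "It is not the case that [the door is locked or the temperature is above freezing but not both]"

Let Q = "the gate is open" (T), R = "the account is overdrawn" (T), S = "the door is locked" (T), P = "the temperature is below freezing" (F).

#1: Formalization: ~Q & (R <-> ~S)

~Q = ~T = F
~S = ~T = F
R <-> ~S = T <-> F = F
~Q & (R <-> ~S) = F & F = F
So #1 is false.

#2: This is ~(S xor ~P).

~P = ~F = T
S xor ~P = T xor T = F
~(S xor ~P) = ~F = T
So #2 is true.

True statements: 1 (#2).

1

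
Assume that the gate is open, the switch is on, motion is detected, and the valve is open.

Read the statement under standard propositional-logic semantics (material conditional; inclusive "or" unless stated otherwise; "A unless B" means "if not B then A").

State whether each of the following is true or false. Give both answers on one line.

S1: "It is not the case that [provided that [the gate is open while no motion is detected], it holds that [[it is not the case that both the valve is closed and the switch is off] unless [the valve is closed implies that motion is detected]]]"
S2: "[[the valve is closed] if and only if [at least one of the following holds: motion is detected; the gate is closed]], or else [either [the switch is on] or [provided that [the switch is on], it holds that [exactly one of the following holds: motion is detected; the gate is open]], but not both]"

Let L = "the gate is open" (T), V = "motion is detected" (T), W = "the valve is open" (T), P = "the switch is on" (T).

S1: This is ~((L & ~V) -> ((~W nand ~P) | (~W -> V))).

~V = ~T = F
L & ~V = T & F = F
~W = ~T = F
~P = ~T = F
~W nand ~P = F nand F = T
~W = ~T = F
~W -> V = F -> T = T
(~W nand ~P) | (~W -> V) = T | T = T
(L & ~V) -> ((~W nand ~P) | (~W -> V)) = F -> T = T
~((L & ~V) -> ((~W nand ~P) | (~W -> V))) = ~T = F
Thus S1 is false.

S2: In symbols: (~W <-> (V | ~L)) | (P xor (P -> (V xor L)))

~W = ~T = F
~L = ~T = F
V | ~L = T | F = T
~W <-> (V | ~L) = F <-> T = F
V xor L = T xor T = F
P -> (V xor L) = T -> F = F
P xor (P -> (V xor L)) = T xor F = T
(~W <-> (V | ~L)) | (P xor (P -> (V xor L))) = F | T = T
Hence S2 is true.

S1 false / S2 true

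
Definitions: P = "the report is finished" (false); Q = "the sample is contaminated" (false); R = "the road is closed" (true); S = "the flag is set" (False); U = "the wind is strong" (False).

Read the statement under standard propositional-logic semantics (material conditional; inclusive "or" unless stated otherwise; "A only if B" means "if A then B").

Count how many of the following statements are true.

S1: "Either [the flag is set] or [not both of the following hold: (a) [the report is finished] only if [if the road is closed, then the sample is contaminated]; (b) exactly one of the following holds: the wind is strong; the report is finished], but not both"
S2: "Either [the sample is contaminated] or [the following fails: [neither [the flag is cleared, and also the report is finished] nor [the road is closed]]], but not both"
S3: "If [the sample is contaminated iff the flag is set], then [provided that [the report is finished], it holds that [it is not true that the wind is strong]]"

3

S1: Parsed as S xor ((P -> (R -> Q)) nand (U xor P))

R -> Q = True -> False = False
P -> (R -> Q) = False -> False = True
U xor P = False xor False = False
(P -> (R -> Q)) nand (U xor P) = True nand False = True
S xor ((P -> (R -> Q)) nand (U xor P)) = False xor True = True
Thus S1 is true.

S2: Formalization: Q xor not ((not S and P) nor R)

not S = not False = True
not S and P = True and False = False
(not S and P) nor R = False nor True = False
not ((not S and P) nor R) = not False = True
Q xor not ((not S and P) nor R) = False xor True = True
Hence S2 is true.

S3: Parsed as (Q iff S) -> (P -> not U)

Q iff S = False iff False = True
not U = not False = True
P -> not U = False -> True = True
(Q iff S) -> (P -> not U) = True -> True = True
So S3 is true.

3 of the 3 statements are true (S1, S2, S3).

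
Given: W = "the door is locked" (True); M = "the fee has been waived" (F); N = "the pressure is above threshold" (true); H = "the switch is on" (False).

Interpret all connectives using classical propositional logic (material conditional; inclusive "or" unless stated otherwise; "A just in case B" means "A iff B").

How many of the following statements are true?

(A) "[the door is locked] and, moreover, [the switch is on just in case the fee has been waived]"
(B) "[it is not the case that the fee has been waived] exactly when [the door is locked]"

(A): In symbols: W & (H <-> M)

H <-> M = F <-> F = T
W & (H <-> M) = T & T = T
Hence (A) is true.

(B): Parsed as ~M <-> W

~M = ~F = T
~M <-> W = T <-> T = T
Thus (B) is true.

True statements: 2 ((A), (B)).

2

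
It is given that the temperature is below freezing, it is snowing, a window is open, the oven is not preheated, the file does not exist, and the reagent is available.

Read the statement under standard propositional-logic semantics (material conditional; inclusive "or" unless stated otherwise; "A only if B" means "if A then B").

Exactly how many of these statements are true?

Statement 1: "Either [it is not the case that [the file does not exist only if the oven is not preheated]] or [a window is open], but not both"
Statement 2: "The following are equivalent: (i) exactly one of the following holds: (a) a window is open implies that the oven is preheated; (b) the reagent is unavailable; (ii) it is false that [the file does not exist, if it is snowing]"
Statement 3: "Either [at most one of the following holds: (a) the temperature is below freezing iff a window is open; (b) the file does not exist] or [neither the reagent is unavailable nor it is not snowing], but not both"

Let S = "the file exists" (False), R = "the oven is preheated" (False), W = "a window is open" (True), L = "the reagent is available" (True), N = "it is snowing" (True), V = "the temperature is below freezing" (True).

Statement 1: In symbols: not (not S -> not R) xor W

not S = not False = True
not R = not False = True
not S -> not R = True -> True = True
not (not S -> not R) = not True = False
not (not S -> not R) xor W = False xor True = True
Thus Statement 1 is true.

Statement 2: Parsed as ((W -> R) xor not L) iff not (N -> not S)

W -> R = True -> False = False
not L = not True = False
(W -> R) xor not L = False xor False = False
not S = not False = True
N -> not S = True -> True = True
not (N -> not S) = not True = False
((W -> R) xor not L) iff not (N -> not S) = False iff False = True
Hence Statement 2 is true.

Statement 3: Formalization: ((V iff W) nand not S) xor (not L nor not N)

V iff W = True iff True = True
not S = not False = True
(V iff W) nand not S = True nand True = False
not L = not True = False
not N = not True = False
not L nor not N = False nor False = True
((V iff W) nand not S) xor (not L nor not N) = False xor True = True
Thus Statement 3 is true.

3 of the 3 statements are true (Statement 1, Statement 2, Statement 3).

3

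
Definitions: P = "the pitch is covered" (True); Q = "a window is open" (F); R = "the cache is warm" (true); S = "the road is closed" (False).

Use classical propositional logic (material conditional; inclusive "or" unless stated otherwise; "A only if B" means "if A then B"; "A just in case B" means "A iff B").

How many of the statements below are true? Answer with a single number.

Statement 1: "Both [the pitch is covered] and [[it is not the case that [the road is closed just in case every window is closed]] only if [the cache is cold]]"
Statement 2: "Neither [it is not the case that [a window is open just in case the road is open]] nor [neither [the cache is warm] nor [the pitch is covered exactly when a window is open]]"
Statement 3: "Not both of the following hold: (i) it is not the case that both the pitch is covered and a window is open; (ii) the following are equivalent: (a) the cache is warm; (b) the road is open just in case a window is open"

Statement 1: Parsed as P ∧ (¬(S ↔ ¬Q) → ¬R)

¬Q = ¬F = T
S ↔ ¬Q = F ↔ T = F
¬(S ↔ ¬Q) = ¬F = T
¬R = ¬T = F
¬(S ↔ ¬Q) → ¬R = T → F = F
P ∧ (¬(S ↔ ¬Q) → ¬R) = T ∧ F = F
Hence Statement 1 is false.

Statement 2: This is ¬(Q ↔ ¬S) ↓ (R ↓ (P ↔ Q)).

¬S = ¬F = T
Q ↔ ¬S = F ↔ T = F
¬(Q ↔ ¬S) = ¬F = T
P ↔ Q = T ↔ F = F
R ↓ (P ↔ Q) = T ↓ F = F
¬(Q ↔ ¬S) ↓ (R ↓ (P ↔ Q)) = T ↓ F = F
Thus Statement 2 is false.

Statement 3: Formalization: (P ↑ Q) ↑ (R ↔ (¬S ↔ Q))

P ↑ Q = T ↑ F = T
¬S = ¬F = T
¬S ↔ Q = T ↔ F = F
R ↔ (¬S ↔ Q) = T ↔ F = F
(P ↑ Q) ↑ (R ↔ (¬S ↔ Q)) = T ↑ F = T
Hence Statement 3 is true.

Count: 1.

1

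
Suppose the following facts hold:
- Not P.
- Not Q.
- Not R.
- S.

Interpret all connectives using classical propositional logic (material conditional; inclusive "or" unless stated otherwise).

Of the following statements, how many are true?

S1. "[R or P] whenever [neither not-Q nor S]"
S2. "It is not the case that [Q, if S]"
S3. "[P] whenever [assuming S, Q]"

S1: In symbols: (~Q nor S) -> (R | P)

~Q = ~F = T
~Q nor S = T nor T = F
R | P = F | F = F
(~Q nor S) -> (R | P) = F -> F = T
Hence S1 is true.

S2: In symbols: ~(S -> Q)

S -> Q = T -> F = F
~(S -> Q) = ~F = T
Hence S2 is true.

S3: This is (S -> Q) -> P.

S -> Q = T -> F = F
(S -> Q) -> P = F -> F = T
Thus S3 is true.

Count: 3.

3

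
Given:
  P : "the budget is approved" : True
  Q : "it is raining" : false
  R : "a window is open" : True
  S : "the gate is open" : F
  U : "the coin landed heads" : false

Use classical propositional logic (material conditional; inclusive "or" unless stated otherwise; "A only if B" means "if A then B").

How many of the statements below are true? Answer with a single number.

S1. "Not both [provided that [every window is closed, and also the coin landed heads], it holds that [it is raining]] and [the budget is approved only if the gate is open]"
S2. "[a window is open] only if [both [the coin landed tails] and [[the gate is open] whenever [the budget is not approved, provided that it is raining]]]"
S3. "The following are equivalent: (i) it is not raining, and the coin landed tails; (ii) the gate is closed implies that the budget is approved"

2

S1: Parsed as ((~R & U) -> Q) nand (P -> S)

~R = ~T = F
~R & U = F & F = F
(~R & U) -> Q = F -> F = T
P -> S = T -> F = F
((~R & U) -> Q) nand (P -> S) = T nand F = T
Hence S1 is true.

S2: In symbols: R -> (~U & ((Q -> ~P) -> S))

~U = ~F = T
~P = ~T = F
Q -> ~P = F -> F = T
(Q -> ~P) -> S = T -> F = F
~U & ((Q -> ~P) -> S) = T & F = F
R -> (~U & ((Q -> ~P) -> S)) = T -> F = F
Hence S2 is false.

S3: Parsed as (~Q & ~U) <-> (~S -> P)

~Q = ~F = T
~U = ~F = T
~Q & ~U = T & T = T
~S = ~F = T
~S -> P = T -> T = T
(~Q & ~U) <-> (~S -> P) = T <-> T = T
Thus S3 is true.

True statements: 2 (S1, S3).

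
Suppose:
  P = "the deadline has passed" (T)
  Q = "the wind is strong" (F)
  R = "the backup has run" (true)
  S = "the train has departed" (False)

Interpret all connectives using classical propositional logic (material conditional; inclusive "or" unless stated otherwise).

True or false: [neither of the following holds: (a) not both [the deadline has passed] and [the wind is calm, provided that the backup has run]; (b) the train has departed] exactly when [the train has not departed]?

true

Values: P=T, R=T, Q=F, S=F.
Formalization: ((P nand (R -> ~Q)) nor S) <-> ~S

~Q = ~F = T
R -> ~Q = T -> T = T
P nand (R -> ~Q) = T nand T = F
(P nand (R -> ~Q)) nor S = F nor F = T
~S = ~F = T
((P nand (R -> ~Q)) nor S) <-> ~S = T <-> T = T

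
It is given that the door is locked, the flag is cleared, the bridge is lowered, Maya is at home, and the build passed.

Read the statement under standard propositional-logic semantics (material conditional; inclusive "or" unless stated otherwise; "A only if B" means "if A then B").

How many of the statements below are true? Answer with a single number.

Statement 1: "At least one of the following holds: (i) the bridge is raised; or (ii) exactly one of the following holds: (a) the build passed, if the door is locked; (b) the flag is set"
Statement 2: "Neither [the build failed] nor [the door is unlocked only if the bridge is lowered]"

1

Let W = "the bridge is raised" (F), Q = "the door is locked" (T), V = "the build passed" (T), M = "the flag is set" (F).

Statement 1: Parsed as W | ((Q -> V) xor M)

Q -> V = T -> T = T
(Q -> V) xor M = T xor F = T
W | ((Q -> V) xor M) = F | T = T
Hence Statement 1 is true.

Statement 2: This is ~V nor (~Q -> ~W).

~V = ~T = F
~Q = ~T = F
~W = ~F = T
~Q -> ~W = F -> T = T
~V nor (~Q -> ~W) = F nor T = F
Hence Statement 2 is false.

1 of the 2 statements is true.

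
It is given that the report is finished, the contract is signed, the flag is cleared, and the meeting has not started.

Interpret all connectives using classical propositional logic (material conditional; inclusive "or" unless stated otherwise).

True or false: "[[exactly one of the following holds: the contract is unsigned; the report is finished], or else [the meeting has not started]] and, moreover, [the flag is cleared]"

Let W = "the contract is signed" (True), R = "the report is finished" (True), M = "the meeting has started" (False), V = "the flag is set" (False).
Parsed as ((not W xor R) or not M) and not V

not W = not True = False
not W xor R = False xor True = True
not M = not False = True
(not W xor R) or not M = True or True = True
not V = not False = True
((not W xor R) or not M) and not V = True and True = True

The statement is true.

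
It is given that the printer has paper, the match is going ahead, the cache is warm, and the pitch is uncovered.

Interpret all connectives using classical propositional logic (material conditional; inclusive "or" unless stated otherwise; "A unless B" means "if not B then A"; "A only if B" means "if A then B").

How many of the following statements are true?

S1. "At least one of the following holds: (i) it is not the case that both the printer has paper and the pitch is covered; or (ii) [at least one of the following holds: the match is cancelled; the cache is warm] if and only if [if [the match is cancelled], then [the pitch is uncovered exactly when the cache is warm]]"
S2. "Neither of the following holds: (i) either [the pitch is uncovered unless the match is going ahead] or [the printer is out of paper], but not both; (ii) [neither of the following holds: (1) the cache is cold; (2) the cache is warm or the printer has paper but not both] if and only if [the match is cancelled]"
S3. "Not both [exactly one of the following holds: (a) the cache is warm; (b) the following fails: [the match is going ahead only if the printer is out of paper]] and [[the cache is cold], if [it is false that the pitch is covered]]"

Let P = "the printer has paper" (True), S = "the pitch is covered" (False), Q = "the match is cancelled" (False), R = "the cache is warm" (True).

S1: Formalization: (P nand S) or ((Q or R) iff (Q -> (not S iff R)))

P nand S = True nand False = True
Q or R = False or True = True
not S = not False = True
not S iff R = True iff True = True
Q -> (not S iff R) = False -> True = True
(Q or R) iff (Q -> (not S iff R)) = True iff True = True
(P nand S) or ((Q or R) iff (Q -> (not S iff R))) = True or True = True
Thus S1 is true.

S2: In symbols: ((not S or not Q) xor not P) nor ((not R nor (R xor P)) iff Q)

not S = not False = True
not Q = not False = True
not S or not Q = True or True = True
not P = not True = False
(not S or not Q) xor not P = True xor False = True
not R = not True = False
R xor P = True xor True = False
not R nor (R xor P) = False nor False = True
(not R nor (R xor P)) iff Q = True iff False = False
((not S or not Q) xor not P) nor ((not R nor (R xor P)) iff Q) = True nor False = False
So S2 is false.

S3: This is (R xor not (not Q -> not P)) nand (not S -> not R).

not Q = not False = True
not P = not True = False
not Q -> not P = True -> False = False
not (not Q -> not P) = not False = True
R xor not (not Q -> not P) = True xor True = False
not S = not False = True
not R = not True = False
not S -> not R = True -> False = False
(R xor not (not Q -> not P)) nand (not S -> not R) = False nand False = True
So S3 is true.

Count: 2.

2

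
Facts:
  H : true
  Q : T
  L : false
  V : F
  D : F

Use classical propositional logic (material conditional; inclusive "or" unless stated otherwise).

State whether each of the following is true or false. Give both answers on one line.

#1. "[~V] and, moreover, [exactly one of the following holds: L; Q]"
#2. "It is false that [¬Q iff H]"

#1 T / #2 T

#1: In symbols: ~V & (L xor Q)

~V = ~F = T
L xor Q = F xor T = T
~V & (L xor Q) = T & T = T
Thus #1 is true.

#2: This is ~(~Q <-> H).

~Q = ~T = F
~Q <-> H = F <-> T = F
~(~Q <-> H) = ~F = T
Hence #2 is true.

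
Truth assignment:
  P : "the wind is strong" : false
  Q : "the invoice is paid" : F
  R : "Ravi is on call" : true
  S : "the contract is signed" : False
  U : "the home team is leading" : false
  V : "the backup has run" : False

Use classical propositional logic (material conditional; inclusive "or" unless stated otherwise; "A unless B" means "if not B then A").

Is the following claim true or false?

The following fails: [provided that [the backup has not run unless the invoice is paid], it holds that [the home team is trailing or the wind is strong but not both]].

The statement is false.

This is ~((~V | Q) -> (~U xor P)).

~V = ~F = T
~V | Q = T | F = T
~U = ~F = T
~U xor P = T xor F = T
(~V | Q) -> (~U xor P) = T -> T = T
~((~V | Q) -> (~U xor P)) = ~T = F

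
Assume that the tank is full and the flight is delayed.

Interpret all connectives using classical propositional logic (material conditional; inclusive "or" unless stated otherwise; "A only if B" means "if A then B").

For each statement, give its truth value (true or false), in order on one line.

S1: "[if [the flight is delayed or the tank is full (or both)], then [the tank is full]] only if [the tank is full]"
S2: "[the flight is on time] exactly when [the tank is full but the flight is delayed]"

Let G = "the flight is delayed" (T), N = "the tank is full" (T).

S1: Parsed as ((G | N) -> N) -> N

G | N = T | T = T
(G | N) -> N = T -> T = T
((G | N) -> N) -> N = T -> T = T
Hence S1 is true.

S2: This is ~G <-> (N & G).

~G = ~T = F
N & G = T & T = T
~G <-> (N & G) = F <-> T = F
Thus S2 is false.

S1 true; S2 false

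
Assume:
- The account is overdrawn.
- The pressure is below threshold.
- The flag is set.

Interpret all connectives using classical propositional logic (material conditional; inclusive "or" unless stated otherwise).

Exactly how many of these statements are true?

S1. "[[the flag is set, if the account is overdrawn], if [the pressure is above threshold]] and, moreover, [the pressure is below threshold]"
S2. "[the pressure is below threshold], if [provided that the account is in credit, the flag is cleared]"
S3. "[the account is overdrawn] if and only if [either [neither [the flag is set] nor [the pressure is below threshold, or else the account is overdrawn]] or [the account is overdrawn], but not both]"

Let Q = "the pressure is above threshold" (False), P = "the account is overdrawn" (True), R = "the flag is set" (True).

S1: This is (Q -> (P -> R)) and not Q.

P -> R = True -> True = True
Q -> (P -> R) = False -> True = True
not Q = not False = True
(Q -> (P -> R)) and not Q = True and True = True
Hence S1 is true.

S2: Formalization: (not P -> not R) -> not Q

not P = not True = False
not R = not True = False
not P -> not R = False -> False = True
not Q = not False = True
(not P -> not R) -> not Q = True -> True = True
So S2 is true.

S3: Formalization: P iff ((R nor (not Q or P)) xor P)

not Q = not False = True
not Q or P = True or True = True
R nor (not Q or P) = True nor True = False
(R nor (not Q or P)) xor P = False xor True = True
P iff ((R nor (not Q or P)) xor P) = True iff True = True
Hence S3 is true.

True statements: 3.

3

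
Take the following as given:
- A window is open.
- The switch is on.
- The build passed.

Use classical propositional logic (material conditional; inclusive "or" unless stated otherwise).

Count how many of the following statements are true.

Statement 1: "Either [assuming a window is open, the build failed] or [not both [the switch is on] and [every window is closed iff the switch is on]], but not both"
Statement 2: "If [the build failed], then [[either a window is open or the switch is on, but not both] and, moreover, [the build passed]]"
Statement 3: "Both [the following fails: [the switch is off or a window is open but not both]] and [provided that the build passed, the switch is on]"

2

Let H = "a window is open" (True), D = "the build passed" (True), L = "the switch is on" (True).

Statement 1: Formalization: (H -> not D) xor (L nand (not H iff L))

not D = not True = False
H -> not D = True -> False = False
not H = not True = False
not H iff L = False iff True = False
L nand (not H iff L) = True nand False = True
(H -> not D) xor (L nand (not H iff L)) = False xor True = True
Thus Statement 1 is true.

Statement 2: Formalization: not D -> ((H xor L) and D)

not D = not True = False
H xor L = True xor True = False
(H xor L) and D = False and True = False
not D -> ((H xor L) and D) = False -> False = True
Thus Statement 2 is true.

Statement 3: This is not (not L xor H) and (D -> L).

not L = not True = False
not L xor H = False xor True = True
not (not L xor H) = not True = False
D -> L = True -> True = True
not (not L xor H) and (D -> L) = False and True = False
So Statement 3 is false.

Count: 2.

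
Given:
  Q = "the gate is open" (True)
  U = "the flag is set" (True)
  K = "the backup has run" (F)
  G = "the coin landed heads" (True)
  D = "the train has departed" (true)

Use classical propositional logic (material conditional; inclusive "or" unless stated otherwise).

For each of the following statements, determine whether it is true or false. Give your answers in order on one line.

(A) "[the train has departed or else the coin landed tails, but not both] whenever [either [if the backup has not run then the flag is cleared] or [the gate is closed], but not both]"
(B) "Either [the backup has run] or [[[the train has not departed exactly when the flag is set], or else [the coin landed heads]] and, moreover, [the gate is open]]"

(A) True, (B) True

(A): Parsed as ((not K -> not U) xor not Q) -> (D xor not G)

not K = not False = True
not U = not True = False
not K -> not U = True -> False = False
not Q = not True = False
(not K -> not U) xor not Q = False xor False = False
not G = not True = False
D xor not G = True xor False = True
((not K -> not U) xor not Q) -> (D xor not G) = False -> True = True
So (A) is true.

(B): This is K or (((not D iff U) or G) and Q).

not D = not True = False
not D iff U = False iff True = False
(not D iff U) or G = False or True = True
((not D iff U) or G) and Q = True and True = True
K or (((not D iff U) or G) and Q) = False or True = True
Hence (B) is true.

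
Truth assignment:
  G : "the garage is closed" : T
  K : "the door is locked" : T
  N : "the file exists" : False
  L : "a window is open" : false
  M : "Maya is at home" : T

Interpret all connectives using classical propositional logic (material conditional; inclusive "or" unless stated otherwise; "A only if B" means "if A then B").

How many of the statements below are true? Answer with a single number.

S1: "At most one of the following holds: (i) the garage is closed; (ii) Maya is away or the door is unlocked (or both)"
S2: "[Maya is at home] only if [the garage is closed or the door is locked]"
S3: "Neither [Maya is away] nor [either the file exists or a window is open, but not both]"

3

S1: This is G nand (not M or not K).

not M = not True = False
not K = not True = False
not M or not K = False or False = False
G nand (not M or not K) = True nand False = True
Thus S1 is true.

S2: Formalization: M -> (G or K)

G or K = True or True = True
M -> (G or K) = True -> True = True
Hence S2 is true.

S3: This is not M nor (N xor L).

not M = not True = False
N xor L = False xor False = False
not M nor (N xor L) = False nor False = True
Thus S3 is true.

True statements: 3 (S1, S2, S3).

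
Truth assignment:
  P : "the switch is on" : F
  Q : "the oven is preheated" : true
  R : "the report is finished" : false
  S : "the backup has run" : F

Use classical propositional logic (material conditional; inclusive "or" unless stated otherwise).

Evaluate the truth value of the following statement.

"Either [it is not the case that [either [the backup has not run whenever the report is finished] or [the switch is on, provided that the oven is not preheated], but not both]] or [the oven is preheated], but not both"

The statement is false.

Formalization: ~((R -> ~S) xor (~Q -> P)) xor Q

~S = ~F = T
R -> ~S = F -> T = T
~Q = ~T = F
~Q -> P = F -> F = T
(R -> ~S) xor (~Q -> P) = T xor T = F
~((R -> ~S) xor (~Q -> P)) = ~F = T
~((R -> ~S) xor (~Q -> P)) xor Q = T xor T = F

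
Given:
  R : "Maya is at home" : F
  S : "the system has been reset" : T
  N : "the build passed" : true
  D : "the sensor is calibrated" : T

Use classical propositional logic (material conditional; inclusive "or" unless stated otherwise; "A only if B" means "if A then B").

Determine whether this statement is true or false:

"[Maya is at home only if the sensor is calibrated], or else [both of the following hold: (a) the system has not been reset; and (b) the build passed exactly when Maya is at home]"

True

Values: R=False, D=True, S=True, N=True.
This is (R -> D) or (not S and (N iff R)).

R -> D = False -> True = True
not S = not True = False
N iff R = True iff False = False
not S and (N iff R) = False and False = False
(R -> D) or (not S and (N iff R)) = True or False = True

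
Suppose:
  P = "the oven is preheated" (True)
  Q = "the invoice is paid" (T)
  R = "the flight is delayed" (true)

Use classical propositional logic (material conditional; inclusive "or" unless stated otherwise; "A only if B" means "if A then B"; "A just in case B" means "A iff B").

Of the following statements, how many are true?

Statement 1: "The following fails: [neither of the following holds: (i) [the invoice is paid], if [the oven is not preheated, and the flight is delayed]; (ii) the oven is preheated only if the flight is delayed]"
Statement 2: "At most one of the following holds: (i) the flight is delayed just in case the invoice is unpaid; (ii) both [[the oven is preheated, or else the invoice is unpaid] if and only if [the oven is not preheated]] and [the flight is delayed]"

2

Statement 1: In symbols: ~(((~P & R) -> Q) nor (P -> R))

~P = ~T = F
~P & R = F & T = F
(~P & R) -> Q = F -> T = T
P -> R = T -> T = T
((~P & R) -> Q) nor (P -> R) = T nor T = F
~(((~P & R) -> Q) nor (P -> R)) = ~F = T
Thus Statement 1 is true.

Statement 2: In symbols: (R <-> ~Q) nand (((P | ~Q) <-> ~P) & R)

~Q = ~T = F
R <-> ~Q = T <-> F = F
~Q = ~T = F
P | ~Q = T | F = T
~P = ~T = F
(P | ~Q) <-> ~P = T <-> F = F
((P | ~Q) <-> ~P) & R = F & T = F
(R <-> ~Q) nand (((P | ~Q) <-> ~P) & R) = F nand F = T
Thus Statement 2 is true.

Count: 2.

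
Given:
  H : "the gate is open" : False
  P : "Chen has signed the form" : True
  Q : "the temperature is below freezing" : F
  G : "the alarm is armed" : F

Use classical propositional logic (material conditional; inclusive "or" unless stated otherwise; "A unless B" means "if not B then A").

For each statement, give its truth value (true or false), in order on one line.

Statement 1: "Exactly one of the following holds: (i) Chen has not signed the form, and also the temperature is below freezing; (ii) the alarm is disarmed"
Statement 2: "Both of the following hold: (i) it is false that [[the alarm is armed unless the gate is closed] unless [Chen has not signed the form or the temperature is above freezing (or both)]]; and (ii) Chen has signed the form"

Statement 1 True / Statement 2 False

Statement 1: Formalization: (~P & Q) xor ~G

~P = ~T = F
~P & Q = F & F = F
~G = ~F = T
(~P & Q) xor ~G = F xor T = T
So Statement 1 is true.

Statement 2: This is ~((G | ~H) | (~P | ~Q)) & P.

~H = ~F = T
G | ~H = F | T = T
~P = ~T = F
~Q = ~F = T
~P | ~Q = F | T = T
(G | ~H) | (~P | ~Q) = T | T = T
~((G | ~H) | (~P | ~Q)) = ~T = F
~((G | ~H) | (~P | ~Q)) & P = F & T = F
Thus Statement 2 is false.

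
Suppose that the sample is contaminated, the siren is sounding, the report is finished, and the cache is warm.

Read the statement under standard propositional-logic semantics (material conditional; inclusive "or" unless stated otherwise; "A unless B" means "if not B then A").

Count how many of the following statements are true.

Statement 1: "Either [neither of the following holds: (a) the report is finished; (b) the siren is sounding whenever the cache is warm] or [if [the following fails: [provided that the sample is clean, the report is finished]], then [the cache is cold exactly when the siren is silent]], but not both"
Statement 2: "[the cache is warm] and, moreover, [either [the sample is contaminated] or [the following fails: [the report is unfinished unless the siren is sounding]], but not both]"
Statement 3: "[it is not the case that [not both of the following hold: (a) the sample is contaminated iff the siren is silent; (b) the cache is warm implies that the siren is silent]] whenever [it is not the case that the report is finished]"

3

Let L = "the report is finished" (T), D = "the cache is warm" (T), K = "the siren is sounding" (T), G = "the sample is contaminated" (T).

Statement 1: Formalization: (L ↓ (D → K)) ⊕ (¬(¬G → L) → (¬D ↔ ¬K))

D → K = T → T = T
L ↓ (D → K) = T ↓ T = F
¬G = ¬T = F
¬G → L = F → T = T
¬(¬G → L) = ¬T = F
¬D = ¬T = F
¬K = ¬T = F
¬D ↔ ¬K = F ↔ F = T
¬(¬G → L) → (¬D ↔ ¬K) = F → T = T
(L ↓ (D → K)) ⊕ (¬(¬G → L) → (¬D ↔ ¬K)) = F ⊕ T = T
Thus Statement 1 is true.

Statement 2: Formalization: D ∧ (G ⊕ ¬(¬L ∨ K))

¬L = ¬T = F
¬L ∨ K = F ∨ T = T
¬(¬L ∨ K) = ¬T = F
G ⊕ ¬(¬L ∨ K) = T ⊕ F = T
D ∧ (G ⊕ ¬(¬L ∨ K)) = T ∧ T = T
So Statement 2 is true.

Statement 3: Formalization: ¬L → ¬((G ↔ ¬K) ↑ (D → ¬K))

¬L = ¬T = F
¬K = ¬T = F
G ↔ ¬K = T ↔ F = F
¬K = ¬T = F
D → ¬K = T → F = F
(G ↔ ¬K) ↑ (D → ¬K) = F ↑ F = T
¬((G ↔ ¬K) ↑ (D → ¬K)) = ¬T = F
¬L → ¬((G ↔ ¬K) ↑ (D → ¬K)) = F → F = T
Hence Statement 3 is true.

3 of the 3 statements are true.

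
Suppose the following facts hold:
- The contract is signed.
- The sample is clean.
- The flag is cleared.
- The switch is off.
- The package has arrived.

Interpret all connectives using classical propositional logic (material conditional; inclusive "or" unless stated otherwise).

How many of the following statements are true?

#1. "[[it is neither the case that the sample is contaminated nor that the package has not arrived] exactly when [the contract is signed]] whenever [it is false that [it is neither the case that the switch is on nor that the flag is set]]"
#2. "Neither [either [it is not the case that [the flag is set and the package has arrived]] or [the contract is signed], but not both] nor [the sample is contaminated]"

Let U = "the switch is on" (False), G = "the flag is set" (False), Q = "the sample is contaminated" (False), V = "the package has arrived" (True), L = "the contract is signed" (True).

#1: In symbols: not (U nor G) -> ((Q nor not V) iff L)

U nor G = False nor False = True
not (U nor G) = not True = False
not V = not True = False
Q nor not V = False nor False = True
(Q nor not V) iff L = True iff True = True
not (U nor G) -> ((Q nor not V) iff L) = False -> True = True
So #1 is true.

#2: Formalization: (not (G and V) xor L) nor Q

G and V = False and True = False
not (G and V) = not False = True
not (G and V) xor L = True xor True = False
(not (G and V) xor L) nor Q = False nor False = True
So #2 is true.

True statements: 2 (#1, #2).

2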